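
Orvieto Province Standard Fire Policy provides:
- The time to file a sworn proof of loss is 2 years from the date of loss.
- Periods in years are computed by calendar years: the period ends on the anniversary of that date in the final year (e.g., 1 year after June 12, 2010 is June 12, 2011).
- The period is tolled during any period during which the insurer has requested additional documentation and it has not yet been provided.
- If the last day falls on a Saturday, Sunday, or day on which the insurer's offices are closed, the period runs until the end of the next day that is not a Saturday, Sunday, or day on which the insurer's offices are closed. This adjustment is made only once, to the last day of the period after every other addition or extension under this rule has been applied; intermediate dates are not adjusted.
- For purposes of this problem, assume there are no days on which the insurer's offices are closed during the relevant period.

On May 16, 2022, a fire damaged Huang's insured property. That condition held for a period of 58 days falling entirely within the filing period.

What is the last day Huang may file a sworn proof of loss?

2 years after May 16, 2022 is May 16, 2024.
Tolling adds 58 days: May 16, 2024 + 58 days = July 13, 2024.
July 13, 2024 is Saturday; July 14, 2024 is Sunday. The next qualifying day is July 15, 2024.

July 15, 2024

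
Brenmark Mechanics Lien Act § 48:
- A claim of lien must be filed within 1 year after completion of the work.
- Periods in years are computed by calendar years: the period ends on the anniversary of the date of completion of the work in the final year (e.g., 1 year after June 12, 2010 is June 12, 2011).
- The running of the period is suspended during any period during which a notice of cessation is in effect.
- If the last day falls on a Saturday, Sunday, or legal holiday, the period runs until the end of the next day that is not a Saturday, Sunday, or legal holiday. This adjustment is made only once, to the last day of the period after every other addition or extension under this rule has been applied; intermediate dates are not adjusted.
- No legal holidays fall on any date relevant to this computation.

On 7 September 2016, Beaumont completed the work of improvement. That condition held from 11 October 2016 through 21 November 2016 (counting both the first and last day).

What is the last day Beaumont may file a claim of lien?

1 year after 7 September 2016 is September 7, 2017.
From October 11, 2016 through November 21, 2016 inclusive is 42 days; tolling adds 42 days: September 7, 2017 + 42 days = October 19, 2017.
October 19, 2017 is a Thursday and not a legal holiday, so no extension applies.

October 19, 2017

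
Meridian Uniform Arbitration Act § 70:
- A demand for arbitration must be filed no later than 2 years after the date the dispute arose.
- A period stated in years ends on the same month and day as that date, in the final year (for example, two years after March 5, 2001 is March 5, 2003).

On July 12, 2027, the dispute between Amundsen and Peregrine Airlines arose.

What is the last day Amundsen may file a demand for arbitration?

July 12, 2029

2 years after July 12, 2027 is July 12, 2029.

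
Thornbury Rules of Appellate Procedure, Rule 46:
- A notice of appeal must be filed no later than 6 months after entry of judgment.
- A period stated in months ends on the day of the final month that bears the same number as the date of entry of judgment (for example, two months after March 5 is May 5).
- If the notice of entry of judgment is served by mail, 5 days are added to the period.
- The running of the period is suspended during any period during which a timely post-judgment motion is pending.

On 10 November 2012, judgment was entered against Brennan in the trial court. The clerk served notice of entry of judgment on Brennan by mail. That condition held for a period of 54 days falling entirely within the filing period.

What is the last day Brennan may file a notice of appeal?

July 8, 2013

6 months after 10 November 2012 is May 10, 2013.
Service was by mail, adding 5 days: May 10, 2013 + 5 days = May 15, 2013.
Tolling adds 54 days: May 15, 2013 + 54 days = July 8, 2013.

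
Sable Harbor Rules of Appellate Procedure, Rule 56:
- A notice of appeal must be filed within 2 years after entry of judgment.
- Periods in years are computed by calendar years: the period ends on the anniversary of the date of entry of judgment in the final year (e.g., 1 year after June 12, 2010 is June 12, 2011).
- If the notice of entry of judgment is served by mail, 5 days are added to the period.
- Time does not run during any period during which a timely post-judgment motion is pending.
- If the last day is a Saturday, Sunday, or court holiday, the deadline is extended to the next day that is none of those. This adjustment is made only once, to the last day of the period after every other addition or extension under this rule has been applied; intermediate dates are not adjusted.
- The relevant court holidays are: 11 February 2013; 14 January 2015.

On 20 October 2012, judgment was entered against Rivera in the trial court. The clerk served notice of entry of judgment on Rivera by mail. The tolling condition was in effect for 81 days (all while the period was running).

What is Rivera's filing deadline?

January 15, 2015

2 years after 20 October 2012 is October 20, 2014.
Service was by mail, adding 5 days: October 20, 2014 + 5 days = October 25, 2014.
Tolling adds 81 days: October 25, 2014 + 81 days = January 14, 2015.
January 14, 2015 is a listed holiday. The next qualifying day is January 15, 2015.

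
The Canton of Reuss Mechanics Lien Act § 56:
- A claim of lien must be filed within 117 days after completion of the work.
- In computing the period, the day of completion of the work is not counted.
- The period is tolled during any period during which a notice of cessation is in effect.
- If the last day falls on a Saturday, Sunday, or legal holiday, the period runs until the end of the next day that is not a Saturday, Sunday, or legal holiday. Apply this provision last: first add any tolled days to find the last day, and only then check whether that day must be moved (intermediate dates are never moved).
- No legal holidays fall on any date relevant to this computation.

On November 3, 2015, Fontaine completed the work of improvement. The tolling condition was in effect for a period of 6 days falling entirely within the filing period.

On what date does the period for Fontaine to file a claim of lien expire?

March 7, 2016

117 days after November 3, 2015 is February 28, 2016.
Tolling adds 6 days: February 28, 2016 + 6 days = March 5, 2016.
March 5, 2016 is Saturday; March 6, 2016 is Sunday. The next qualifying day is March 7, 2016.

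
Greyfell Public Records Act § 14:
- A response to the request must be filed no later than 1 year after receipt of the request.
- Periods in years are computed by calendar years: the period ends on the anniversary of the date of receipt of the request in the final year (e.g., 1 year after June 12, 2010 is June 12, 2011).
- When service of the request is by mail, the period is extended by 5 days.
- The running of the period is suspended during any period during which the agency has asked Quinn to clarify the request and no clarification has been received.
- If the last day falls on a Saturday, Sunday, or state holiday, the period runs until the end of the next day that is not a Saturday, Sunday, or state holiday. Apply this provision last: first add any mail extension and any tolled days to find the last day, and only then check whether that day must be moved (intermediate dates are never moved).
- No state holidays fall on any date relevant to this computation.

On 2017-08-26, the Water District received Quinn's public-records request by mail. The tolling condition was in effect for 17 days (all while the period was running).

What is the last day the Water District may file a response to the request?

September 17, 2018

1 year after 2017-08-26 is August 26, 2018.
Service was by mail, adding 5 days: August 26, 2018 + 5 days = August 31, 2018.
Tolling adds 17 days: August 31, 2018 + 17 days = September 17, 2018.
September 17, 2018 is a Monday and not a state holiday, so no extension applies.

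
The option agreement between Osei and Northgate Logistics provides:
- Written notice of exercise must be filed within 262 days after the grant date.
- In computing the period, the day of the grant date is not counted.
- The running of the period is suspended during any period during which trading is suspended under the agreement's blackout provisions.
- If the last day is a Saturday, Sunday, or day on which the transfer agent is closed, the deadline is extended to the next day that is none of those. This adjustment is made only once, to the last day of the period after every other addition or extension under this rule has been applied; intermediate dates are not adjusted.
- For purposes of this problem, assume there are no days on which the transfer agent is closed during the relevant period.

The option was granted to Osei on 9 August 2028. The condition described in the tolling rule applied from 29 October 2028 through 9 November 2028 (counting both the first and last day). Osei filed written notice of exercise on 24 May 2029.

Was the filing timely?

262 days after 9 August 2028 is April 28, 2029.
From October 29, 2028 through November 9, 2028 inclusive is 12 days; tolling adds 12 days: April 28, 2029 + 12 days = May 10, 2029.
May 10, 2029 is a Thursday and not a day on which the transfer agent is closed, so no extension applies.
The deadline is May 10, 2029; the filing on May 24, 2029 is after that date.

No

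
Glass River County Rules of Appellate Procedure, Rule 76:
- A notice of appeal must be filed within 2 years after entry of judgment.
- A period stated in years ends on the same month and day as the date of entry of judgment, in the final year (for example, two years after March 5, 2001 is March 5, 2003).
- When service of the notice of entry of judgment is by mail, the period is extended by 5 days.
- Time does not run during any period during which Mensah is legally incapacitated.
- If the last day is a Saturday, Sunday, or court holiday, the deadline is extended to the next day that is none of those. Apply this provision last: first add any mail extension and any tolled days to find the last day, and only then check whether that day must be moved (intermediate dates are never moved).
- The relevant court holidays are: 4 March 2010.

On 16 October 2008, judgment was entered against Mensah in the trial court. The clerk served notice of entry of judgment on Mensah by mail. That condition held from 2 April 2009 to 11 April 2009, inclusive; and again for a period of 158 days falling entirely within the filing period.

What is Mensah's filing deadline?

2 years after 16 October 2008 is October 16, 2010.
Service was by mail, adding 5 days: October 16, 2010 + 5 days = October 21, 2010.
From April 2, 2009 through April 11, 2009 inclusive is 10 days; tolling adds 10 days: October 21, 2010 + 10 days = October 31, 2010.
Tolling adds 158 days: October 31, 2010 + 158 days = April 7, 2011.
April 7, 2011 is a Thursday and not a court holiday, so no extension applies.

April 7, 2011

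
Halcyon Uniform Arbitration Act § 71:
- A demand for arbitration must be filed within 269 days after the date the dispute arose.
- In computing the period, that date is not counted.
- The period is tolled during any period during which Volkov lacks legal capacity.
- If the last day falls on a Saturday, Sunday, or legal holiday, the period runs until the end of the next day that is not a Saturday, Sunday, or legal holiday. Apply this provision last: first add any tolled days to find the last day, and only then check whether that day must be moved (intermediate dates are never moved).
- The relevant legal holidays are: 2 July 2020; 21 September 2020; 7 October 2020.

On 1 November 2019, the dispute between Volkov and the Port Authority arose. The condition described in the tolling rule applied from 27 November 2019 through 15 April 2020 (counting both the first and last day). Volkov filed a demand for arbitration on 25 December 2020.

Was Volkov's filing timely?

No

269 days after 1 November 2019 is July 27, 2020.
From November 27, 2019 through April 15, 2020 inclusive is 141 days; tolling adds 141 days: July 27, 2020 + 141 days = December 15, 2020.
December 15, 2020 is a Tuesday and not a legal holiday, so no extension applies.
The deadline is December 15, 2020; the filing on December 25, 2020 is after that date.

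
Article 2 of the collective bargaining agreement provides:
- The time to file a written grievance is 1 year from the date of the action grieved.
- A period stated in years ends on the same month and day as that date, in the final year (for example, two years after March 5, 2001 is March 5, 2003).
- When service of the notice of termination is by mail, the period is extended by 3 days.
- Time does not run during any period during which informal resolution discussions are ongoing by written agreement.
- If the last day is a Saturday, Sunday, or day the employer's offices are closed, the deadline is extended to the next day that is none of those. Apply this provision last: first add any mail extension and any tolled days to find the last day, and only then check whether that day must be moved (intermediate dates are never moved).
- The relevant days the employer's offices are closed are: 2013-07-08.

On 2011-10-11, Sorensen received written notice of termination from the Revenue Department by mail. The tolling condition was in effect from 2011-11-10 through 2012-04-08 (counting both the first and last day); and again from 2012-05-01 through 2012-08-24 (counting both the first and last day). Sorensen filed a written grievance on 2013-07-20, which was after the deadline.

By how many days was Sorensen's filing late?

11 days

1 year after 2011-10-11 is October 11, 2012.
Service was by mail, adding 3 days: October 11, 2012 + 3 days = October 14, 2012.
From November 10, 2011 through April 8, 2012 inclusive is 151 days; tolling adds 151 days: October 14, 2012 + 151 days = March 14, 2013.
From May 1, 2012 through August 24, 2012 inclusive is 116 days; tolling adds 116 days: March 14, 2013 + 116 days = July 8, 2013.
July 8, 2013 is a listed holiday. The next qualifying day is July 9, 2013.
The deadline is July 9, 2013; from July 9, 2013 to July 20, 2013 is 11 days.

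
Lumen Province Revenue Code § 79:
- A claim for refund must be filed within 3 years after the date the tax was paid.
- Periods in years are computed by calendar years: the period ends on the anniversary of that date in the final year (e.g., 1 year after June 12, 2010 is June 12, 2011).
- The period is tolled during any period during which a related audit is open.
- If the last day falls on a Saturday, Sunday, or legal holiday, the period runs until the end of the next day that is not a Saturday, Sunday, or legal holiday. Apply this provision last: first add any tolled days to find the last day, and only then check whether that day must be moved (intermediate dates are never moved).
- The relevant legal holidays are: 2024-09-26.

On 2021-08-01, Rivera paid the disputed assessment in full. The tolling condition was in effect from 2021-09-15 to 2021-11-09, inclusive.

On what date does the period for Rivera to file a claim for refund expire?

3 years after 2021-08-01 is August 1, 2024.
From September 15, 2021 through November 9, 2021 inclusive is 56 days; tolling adds 56 days: August 1, 2024 + 56 days = September 26, 2024.
September 26, 2024 is a listed holiday. The next qualifying day is September 27, 2024.

September 27, 2024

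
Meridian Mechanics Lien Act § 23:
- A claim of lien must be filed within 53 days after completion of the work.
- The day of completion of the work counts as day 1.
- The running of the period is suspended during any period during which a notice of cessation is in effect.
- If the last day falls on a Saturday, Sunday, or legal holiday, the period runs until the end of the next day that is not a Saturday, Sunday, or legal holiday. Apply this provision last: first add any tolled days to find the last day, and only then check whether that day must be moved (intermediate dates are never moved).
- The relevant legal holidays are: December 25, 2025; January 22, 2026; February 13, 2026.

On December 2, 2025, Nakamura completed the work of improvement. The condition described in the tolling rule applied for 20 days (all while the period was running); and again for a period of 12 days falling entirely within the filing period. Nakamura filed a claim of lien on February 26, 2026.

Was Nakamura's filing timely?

No

Counting December 2, 2025 as day 1, day 53 is January 23, 2026.
Tolling adds 20 days: January 23, 2026 + 20 days = February 12, 2026.
Tolling adds 12 days: February 12, 2026 + 12 days = February 24, 2026.
February 24, 2026 is a Tuesday and not a legal holiday, so no extension applies.
The deadline is February 24, 2026; the filing on February 26, 2026 is after that date.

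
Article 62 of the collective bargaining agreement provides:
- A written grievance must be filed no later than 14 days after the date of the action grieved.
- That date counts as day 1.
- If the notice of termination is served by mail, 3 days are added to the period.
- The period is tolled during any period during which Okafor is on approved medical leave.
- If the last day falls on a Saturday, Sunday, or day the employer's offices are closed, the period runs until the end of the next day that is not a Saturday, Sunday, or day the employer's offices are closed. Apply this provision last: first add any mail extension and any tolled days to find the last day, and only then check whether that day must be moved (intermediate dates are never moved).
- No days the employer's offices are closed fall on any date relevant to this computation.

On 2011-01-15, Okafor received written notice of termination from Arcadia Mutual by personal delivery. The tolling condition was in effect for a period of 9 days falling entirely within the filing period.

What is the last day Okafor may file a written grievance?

Counting 2011-01-15 as day 1, day 14 is January 28, 2011.
Service was not by mail, so no mail extension applies.
Tolling adds 9 days: January 28, 2011 + 9 days = February 6, 2011.
February 6, 2011 is Sunday. The next qualifying day is February 7, 2011.

February 7, 2011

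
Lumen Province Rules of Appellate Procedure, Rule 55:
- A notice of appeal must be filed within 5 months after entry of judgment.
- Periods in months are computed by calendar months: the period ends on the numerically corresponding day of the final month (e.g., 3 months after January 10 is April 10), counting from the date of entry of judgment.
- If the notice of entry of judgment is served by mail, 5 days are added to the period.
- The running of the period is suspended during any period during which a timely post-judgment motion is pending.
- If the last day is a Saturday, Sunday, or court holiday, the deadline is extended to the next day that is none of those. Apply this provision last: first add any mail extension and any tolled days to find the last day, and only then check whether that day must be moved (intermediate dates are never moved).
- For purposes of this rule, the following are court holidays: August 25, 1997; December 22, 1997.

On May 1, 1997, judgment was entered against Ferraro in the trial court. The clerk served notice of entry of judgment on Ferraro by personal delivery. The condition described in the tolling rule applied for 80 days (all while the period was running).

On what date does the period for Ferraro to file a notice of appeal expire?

December 23, 1997

5 months after May 1, 1997 is October 1, 1997.
Service was not by mail, so no mail extension applies.
Tolling adds 80 days: October 1, 1997 + 80 days = December 20, 1997.
December 20, 1997 is Saturday; December 21, 1997 is Sunday; December 22, 1997 is a listed holiday. The next qualifying day is December 23, 1997.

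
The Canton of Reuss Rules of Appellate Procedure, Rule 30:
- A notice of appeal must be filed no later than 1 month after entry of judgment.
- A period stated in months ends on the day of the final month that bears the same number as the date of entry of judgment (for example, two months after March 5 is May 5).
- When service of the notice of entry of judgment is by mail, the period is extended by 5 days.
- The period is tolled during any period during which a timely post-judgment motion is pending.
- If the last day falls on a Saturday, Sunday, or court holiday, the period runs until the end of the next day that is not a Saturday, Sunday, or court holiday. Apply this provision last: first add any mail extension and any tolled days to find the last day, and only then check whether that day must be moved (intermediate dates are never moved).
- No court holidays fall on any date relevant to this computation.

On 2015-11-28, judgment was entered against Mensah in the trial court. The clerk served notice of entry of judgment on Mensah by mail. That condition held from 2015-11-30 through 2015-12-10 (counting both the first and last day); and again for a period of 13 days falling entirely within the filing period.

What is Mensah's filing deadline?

1 month after 2015-11-28 is December 28, 2015.
Service was by mail, adding 5 days: December 28, 2015 + 5 days = January 2, 2016.
From November 30, 2015 through December 10, 2015 inclusive is 11 days; tolling adds 11 days: January 2, 2016 + 11 days = January 13, 2016.
Tolling adds 13 days: January 13, 2016 + 13 days = January 26, 2016.
January 26, 2016 is a Tuesday and not a court holiday, so no extension applies.

January 26, 2016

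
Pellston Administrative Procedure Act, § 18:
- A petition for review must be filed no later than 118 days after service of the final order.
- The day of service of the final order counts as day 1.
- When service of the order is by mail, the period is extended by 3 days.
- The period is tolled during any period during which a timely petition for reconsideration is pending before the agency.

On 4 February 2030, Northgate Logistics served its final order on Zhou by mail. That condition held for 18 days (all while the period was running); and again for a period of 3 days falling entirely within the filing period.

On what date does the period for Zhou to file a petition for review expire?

June 25, 2030

Counting 4 February 2030 as day 1, day 118 is June 1, 2030.
Service was by mail, adding 3 days: June 1, 2030 + 3 days = June 4, 2030.
Tolling adds 18 days: June 4, 2030 + 18 days = June 22, 2030.
Tolling adds 3 days: June 22, 2030 + 3 days = June 25, 2030.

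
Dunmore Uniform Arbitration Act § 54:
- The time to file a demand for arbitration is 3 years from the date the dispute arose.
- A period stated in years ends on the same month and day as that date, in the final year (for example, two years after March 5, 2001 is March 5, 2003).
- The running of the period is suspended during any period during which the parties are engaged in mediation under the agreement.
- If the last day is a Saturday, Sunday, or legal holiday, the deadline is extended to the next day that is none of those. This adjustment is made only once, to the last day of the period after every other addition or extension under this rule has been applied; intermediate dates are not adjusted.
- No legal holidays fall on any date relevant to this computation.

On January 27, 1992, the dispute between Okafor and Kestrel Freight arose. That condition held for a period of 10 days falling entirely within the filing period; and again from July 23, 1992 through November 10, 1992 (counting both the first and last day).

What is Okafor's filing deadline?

3 years after January 27, 1992 is January 27, 1995.
Tolling adds 10 days: January 27, 1995 + 10 days = February 6, 1995.
From July 23, 1992 through November 10, 1992 inclusive is 111 days; tolling adds 111 days: February 6, 1995 + 111 days = May 28, 1995.
May 28, 1995 is Sunday. The next qualifying day is May 29, 1995.

May 29, 1995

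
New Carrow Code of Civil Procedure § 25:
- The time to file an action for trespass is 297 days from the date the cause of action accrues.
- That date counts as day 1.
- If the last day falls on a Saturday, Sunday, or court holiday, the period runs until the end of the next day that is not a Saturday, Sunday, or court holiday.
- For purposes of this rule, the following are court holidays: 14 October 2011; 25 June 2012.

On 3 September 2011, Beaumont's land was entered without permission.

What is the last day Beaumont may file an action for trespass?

June 26, 2012

Counting 3 September 2011 as day 1, day 297 is June 25, 2012.
June 25, 2012 is a listed holiday. The next qualifying day is June 26, 2012.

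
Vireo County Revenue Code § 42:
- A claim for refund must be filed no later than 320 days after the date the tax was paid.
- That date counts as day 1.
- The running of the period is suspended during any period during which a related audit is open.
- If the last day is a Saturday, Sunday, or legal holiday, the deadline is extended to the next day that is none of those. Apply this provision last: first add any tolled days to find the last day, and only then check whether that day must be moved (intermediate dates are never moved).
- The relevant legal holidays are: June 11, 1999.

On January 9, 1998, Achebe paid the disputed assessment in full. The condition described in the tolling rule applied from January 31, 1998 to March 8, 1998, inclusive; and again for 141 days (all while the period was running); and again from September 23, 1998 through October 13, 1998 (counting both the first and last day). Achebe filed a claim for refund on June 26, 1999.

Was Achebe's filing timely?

Counting January 9, 1998 as day 1, day 320 is November 24, 1998.
From January 31, 1998 through March 8, 1998 inclusive is 37 days; tolling adds 37 days: November 24, 1998 + 37 days = December 31, 1998.
Tolling adds 141 days: December 31, 1998 + 141 days = May 21, 1999.
From September 23, 1998 through October 13, 1998 inclusive is 21 days; tolling adds 21 days: May 21, 1999 + 21 days = June 11, 1999.
June 11, 1999 is a listed holiday; June 12, 1999 is Saturday; June 13, 1999 is Sunday. The next qualifying day is June 14, 1999.
The deadline is June 14, 1999; the filing on June 26, 1999 is after that date.

No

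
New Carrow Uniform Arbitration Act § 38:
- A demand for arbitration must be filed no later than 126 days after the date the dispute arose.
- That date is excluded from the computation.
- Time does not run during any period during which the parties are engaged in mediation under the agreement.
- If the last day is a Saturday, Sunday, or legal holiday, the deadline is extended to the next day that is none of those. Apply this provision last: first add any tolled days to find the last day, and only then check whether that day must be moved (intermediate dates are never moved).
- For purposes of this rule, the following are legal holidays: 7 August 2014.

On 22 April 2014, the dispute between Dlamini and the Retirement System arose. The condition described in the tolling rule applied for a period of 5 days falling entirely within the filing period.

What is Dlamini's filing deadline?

September 1, 2014

126 days after 22 April 2014 is August 26, 2014.
Tolling adds 5 days: August 26, 2014 + 5 days = August 31, 2014.
August 31, 2014 is Sunday. The next qualifying day is September 1, 2014.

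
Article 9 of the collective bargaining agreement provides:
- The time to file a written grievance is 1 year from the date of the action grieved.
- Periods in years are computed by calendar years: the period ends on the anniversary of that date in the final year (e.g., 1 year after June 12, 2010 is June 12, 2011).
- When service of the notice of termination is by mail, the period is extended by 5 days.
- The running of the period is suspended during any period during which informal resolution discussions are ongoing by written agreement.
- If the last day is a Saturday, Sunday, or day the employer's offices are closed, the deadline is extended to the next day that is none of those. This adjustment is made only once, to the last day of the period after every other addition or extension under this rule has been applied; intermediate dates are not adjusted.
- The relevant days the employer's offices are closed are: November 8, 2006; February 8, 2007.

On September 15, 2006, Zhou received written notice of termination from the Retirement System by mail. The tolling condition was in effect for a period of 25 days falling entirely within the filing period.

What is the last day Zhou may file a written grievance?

1 year after September 15, 2006 is September 15, 2007.
Service was by mail, adding 5 days: September 15, 2007 + 5 days = September 20, 2007.
Tolling adds 25 days: September 20, 2007 + 25 days = October 15, 2007.
October 15, 2007 is a Monday and not a day the employer's offices are closed, so no extension applies.

October 15, 2007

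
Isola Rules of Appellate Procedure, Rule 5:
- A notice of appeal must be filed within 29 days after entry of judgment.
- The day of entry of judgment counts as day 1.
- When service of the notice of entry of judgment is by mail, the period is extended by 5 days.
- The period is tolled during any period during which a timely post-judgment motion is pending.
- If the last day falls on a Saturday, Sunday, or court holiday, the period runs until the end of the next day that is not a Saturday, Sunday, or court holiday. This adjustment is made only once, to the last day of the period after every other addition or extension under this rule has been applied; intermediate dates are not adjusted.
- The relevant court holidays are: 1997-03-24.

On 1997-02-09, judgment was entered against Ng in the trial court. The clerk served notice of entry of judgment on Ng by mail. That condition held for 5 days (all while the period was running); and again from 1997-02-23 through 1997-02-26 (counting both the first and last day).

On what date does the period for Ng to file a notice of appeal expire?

March 25, 1997

Counting 1997-02-09 as day 1, day 29 is March 9, 1997.
Service was by mail, adding 5 days: March 9, 1997 + 5 days = March 14, 1997.
Tolling adds 5 days: March 14, 1997 + 5 days = March 19, 1997.
From February 23, 1997 through February 26, 1997 inclusive is 4 days; tolling adds 4 days: March 19, 1997 + 4 days = March 23, 1997.
March 23, 1997 is Sunday; March 24, 1997 is a listed holiday. The next qualifying day is March 25, 1997.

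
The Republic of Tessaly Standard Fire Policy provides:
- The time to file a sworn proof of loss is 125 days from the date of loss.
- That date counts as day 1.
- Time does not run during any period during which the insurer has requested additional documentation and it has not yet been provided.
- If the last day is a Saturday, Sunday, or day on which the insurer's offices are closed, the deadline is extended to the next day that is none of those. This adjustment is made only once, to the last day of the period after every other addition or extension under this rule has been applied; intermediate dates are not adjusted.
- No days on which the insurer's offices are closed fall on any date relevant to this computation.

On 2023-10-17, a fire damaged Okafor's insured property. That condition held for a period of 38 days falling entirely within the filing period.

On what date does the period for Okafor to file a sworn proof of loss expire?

March 27, 2024

Counting 2023-10-17 as day 1, day 125 is February 18, 2024.
Tolling adds 38 days: February 18, 2024 + 38 days = March 27, 2024.
March 27, 2024 is a Wednesday and not a day on which the insurer's offices are closed, so no extension applies.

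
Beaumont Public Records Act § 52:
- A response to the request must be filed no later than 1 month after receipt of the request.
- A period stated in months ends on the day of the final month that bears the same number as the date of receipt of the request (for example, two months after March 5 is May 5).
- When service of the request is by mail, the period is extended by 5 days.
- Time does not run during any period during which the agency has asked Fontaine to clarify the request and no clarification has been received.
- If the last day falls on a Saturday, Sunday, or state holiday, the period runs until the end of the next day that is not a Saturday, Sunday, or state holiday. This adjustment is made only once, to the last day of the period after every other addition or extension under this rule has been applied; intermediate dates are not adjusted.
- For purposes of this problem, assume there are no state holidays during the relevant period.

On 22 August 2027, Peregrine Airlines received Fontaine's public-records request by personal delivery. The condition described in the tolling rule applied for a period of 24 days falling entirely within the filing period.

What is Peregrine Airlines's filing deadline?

October 18, 2027

1 month after 22 August 2027 is September 22, 2027.
Service was not by mail, so no mail extension applies.
Tolling adds 24 days: September 22, 2027 + 24 days = October 16, 2027.
October 16, 2027 is Saturday; October 17, 2027 is Sunday. The next qualifying day is October 18, 2027.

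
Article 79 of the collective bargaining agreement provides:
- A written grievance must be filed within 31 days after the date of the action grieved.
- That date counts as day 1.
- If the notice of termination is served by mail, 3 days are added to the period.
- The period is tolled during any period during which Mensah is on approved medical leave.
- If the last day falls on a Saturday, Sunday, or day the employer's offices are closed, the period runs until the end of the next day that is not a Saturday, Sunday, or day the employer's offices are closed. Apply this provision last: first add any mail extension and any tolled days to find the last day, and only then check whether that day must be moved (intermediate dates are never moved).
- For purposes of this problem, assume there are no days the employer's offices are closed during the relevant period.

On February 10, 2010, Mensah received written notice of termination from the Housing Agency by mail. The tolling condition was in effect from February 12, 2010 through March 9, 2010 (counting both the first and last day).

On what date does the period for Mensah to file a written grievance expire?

Counting February 10, 2010 as day 1, day 31 is March 12, 2010.
Service was by mail, adding 3 days: March 12, 2010 + 3 days = March 15, 2010.
From February 12, 2010 through March 9, 2010 inclusive is 26 days; tolling adds 26 days: March 15, 2010 + 26 days = April 10, 2010.
April 10, 2010 is Saturday; April 11, 2010 is Sunday. The next qualifying day is April 12, 2010.

April 12, 2010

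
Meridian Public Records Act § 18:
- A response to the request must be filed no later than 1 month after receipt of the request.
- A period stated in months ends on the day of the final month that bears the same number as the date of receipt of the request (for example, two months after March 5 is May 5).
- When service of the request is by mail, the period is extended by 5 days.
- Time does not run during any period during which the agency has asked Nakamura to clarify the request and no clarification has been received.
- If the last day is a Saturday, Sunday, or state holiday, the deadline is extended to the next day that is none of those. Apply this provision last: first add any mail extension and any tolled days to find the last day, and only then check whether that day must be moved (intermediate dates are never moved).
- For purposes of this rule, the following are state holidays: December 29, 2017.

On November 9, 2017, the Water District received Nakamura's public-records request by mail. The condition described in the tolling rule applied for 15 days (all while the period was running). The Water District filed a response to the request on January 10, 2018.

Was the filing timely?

No

1 month after November 9, 2017 is December 9, 2017.
Service was by mail, adding 5 days: December 9, 2017 + 5 days = December 14, 2017.
Tolling adds 15 days: December 14, 2017 + 15 days = December 29, 2017.
December 29, 2017 is a listed holiday; December 30, 2017 is Saturday; December 31, 2017 is Sunday. The next qualifying day is January 1, 2018.
The deadline is January 1, 2018; the filing on January 10, 2018 is after that date.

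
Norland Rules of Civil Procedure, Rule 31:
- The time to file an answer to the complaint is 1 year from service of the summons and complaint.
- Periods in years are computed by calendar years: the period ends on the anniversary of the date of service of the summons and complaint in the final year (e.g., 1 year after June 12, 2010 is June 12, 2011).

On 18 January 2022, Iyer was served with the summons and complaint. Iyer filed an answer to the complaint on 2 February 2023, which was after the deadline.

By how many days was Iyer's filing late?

1 year after 18 January 2022 is January 18, 2023.
The deadline is January 18, 2023; from January 18, 2023 to February 2, 2023 is 15 days.

15 days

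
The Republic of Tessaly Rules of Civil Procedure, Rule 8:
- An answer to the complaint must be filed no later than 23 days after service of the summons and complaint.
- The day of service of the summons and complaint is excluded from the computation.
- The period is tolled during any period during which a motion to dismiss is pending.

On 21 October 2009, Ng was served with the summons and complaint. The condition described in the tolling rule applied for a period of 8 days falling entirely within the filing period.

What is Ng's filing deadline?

November 21, 2009

23 days after 21 October 2009 is November 13, 2009.
Tolling adds 8 days: November 13, 2009 + 8 days = November 21, 2009.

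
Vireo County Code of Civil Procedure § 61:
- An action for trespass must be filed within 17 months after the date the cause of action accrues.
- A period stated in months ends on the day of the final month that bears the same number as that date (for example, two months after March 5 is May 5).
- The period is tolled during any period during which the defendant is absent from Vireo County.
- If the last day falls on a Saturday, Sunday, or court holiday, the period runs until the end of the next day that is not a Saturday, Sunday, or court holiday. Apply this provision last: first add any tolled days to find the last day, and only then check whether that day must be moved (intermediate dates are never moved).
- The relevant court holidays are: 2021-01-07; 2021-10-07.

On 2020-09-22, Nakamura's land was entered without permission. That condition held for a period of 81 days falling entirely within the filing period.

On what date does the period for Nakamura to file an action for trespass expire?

17 months after 2020-09-22 is February 22, 2022.
Tolling adds 81 days: February 22, 2022 + 81 days = May 14, 2022.
May 14, 2022 is Saturday; May 15, 2022 is Sunday. The next qualifying day is May 16, 2022.

May 16, 2022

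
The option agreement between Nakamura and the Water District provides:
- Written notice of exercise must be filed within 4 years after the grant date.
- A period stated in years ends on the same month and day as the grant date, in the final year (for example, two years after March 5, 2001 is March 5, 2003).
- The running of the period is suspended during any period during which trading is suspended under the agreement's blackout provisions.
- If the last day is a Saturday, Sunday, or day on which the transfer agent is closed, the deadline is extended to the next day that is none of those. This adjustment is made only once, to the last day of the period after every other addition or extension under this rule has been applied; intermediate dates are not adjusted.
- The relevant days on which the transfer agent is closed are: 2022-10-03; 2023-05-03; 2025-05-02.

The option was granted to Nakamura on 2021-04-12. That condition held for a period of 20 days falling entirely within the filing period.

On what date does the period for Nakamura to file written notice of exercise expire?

4 years after 2021-04-12 is April 12, 2025.
Tolling adds 20 days: April 12, 2025 + 20 days = May 2, 2025.
May 2, 2025 is a listed holiday; May 3, 2025 is Saturday; May 4, 2025 is Sunday. The next qualifying day is May 5, 2025.

May 5, 2025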